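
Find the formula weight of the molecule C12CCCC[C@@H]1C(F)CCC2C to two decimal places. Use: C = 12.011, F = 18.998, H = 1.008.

170.27

Molecular formula: C11H19F.
M = 11×12.011 + 1×18.998 + 19×1.008 = 170.27 g/mol.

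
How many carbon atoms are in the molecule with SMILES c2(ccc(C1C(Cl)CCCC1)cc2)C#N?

13

The symbol for carbon appears 13 times in the SMILES. Lowercase c denotes aromatic carbon and counts toward C.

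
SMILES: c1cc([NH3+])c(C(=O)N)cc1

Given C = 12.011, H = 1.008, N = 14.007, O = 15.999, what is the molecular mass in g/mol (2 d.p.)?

137.16

Molecular formula: C7H9N2O+.
M = 7×12.011 + 9×1.008 + 2×14.007 + 1×15.999 = 137.16 g/mol.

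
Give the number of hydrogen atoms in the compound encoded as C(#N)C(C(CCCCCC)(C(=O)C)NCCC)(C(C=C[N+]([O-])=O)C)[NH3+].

33

Hydrogens are implicit in SMILES; fill each atom to its normal valence:
  7 × C: 2 H each → 14
  4 × C: 3 H each → 12
  4 × C: no H
  3 × C: 1 H each → 3
  2 × O: no H
  1 × N (charge +1): 3 H
  1 × N: 1 H
  1 × N: no H
  1 × N (charge +1): no H
  1 × O (charge -1): no H
  Total hydrogens = 33.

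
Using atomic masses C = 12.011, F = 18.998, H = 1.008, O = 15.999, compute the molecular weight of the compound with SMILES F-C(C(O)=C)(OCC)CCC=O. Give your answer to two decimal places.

176.19

Molecular formula: C8H13FO3.
M = 8×12.011 + 1×18.998 + 13×1.008 + 3×15.999 = 176.19 g/mol.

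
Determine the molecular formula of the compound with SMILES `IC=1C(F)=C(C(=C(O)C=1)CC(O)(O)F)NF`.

Heavy atoms from the SMILES: 8 C, 3 F, 1 I, 1 N, 3 O.
Implicit hydrogens by atom environment:
  5 × C (aromatic): no H
  3 × F: no H
  3 × O: 1 H each → 3
  1 × C: 2 H
  1 × C (aromatic): 1 H
  1 × C: no H
  1 × I: no H
  1 × N: 1 H
  Total hydrogens = 7.
Molecular formula: C8H7F3INO3

C8H7F3INO3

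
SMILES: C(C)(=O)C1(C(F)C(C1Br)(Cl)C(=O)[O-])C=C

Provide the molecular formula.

C9H8BrClFO3-

Heavy atoms from the SMILES: 1 Br, 9 C, 1 Cl, 1 F, 3 O.
Implicit hydrogens by atom environment:
  4 × C: no H
  3 × C: 1 H each → 3
  2 × O: no H
  1 × Br: no H
  1 × C: 3 H
  1 × C: 2 H
  1 × Cl: no H
  1 × F: no H
  1 × O (charge -1): no H
  Total hydrogens = 8.
Net charge -1.
Molecular formula: C9H8BrClFO3-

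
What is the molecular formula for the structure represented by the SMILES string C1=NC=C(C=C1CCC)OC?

Heavy atoms from the SMILES: 9 C, 1 N, 1 O.
Implicit hydrogens by atom environment:
  3 × C (aromatic): 1 H each → 3
  2 × C: 3 H each → 6
  2 × C: 2 H each → 4
  2 × C (aromatic): no H
  1 × N (aromatic): no H
  1 × O: no H
  Total hydrogens = 13.
Molecular formula: C9H13NO

C9H13NO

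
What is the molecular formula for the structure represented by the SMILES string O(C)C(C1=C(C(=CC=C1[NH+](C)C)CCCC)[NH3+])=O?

[C14H24N2O2]2+

Heavy atoms from the SMILES: 14 C, 2 N, 2 O.
Implicit hydrogens by atom environment:
  4 × C: 3 H each → 12
  4 × C (aromatic): no H
  3 × C: 2 H each → 6
  2 × C (aromatic): 1 H each → 2
  2 × O: no H
  1 × C: no H
  1 × N (charge +1): 3 H
  1 × N (charge +1): 1 H
  Total hydrogens = 24.
Net charge +2.
Molecular formula: [C14H24N2O2]2+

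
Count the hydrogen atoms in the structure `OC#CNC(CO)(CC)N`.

Hydrogens are implicit in SMILES; fill each atom to its normal valence:
  3 × C: no H
  2 × C: 2 H each → 4
  2 × O: 1 H each → 2
  1 × C: 3 H
  1 × N: 2 H
  1 × N: 1 H
  Total hydrogens = 12.

12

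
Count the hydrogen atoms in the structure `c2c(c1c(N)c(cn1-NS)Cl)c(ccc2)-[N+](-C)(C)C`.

Hydrogens are implicit in SMILES; fill each atom to its normal valence:
  5 × C (aromatic): 1 H each → 5
  5 × C (aromatic): no H
  3 × C: 3 H each → 9
  1 × Cl: no H
  1 × N: 2 H
  1 × N: 1 H
  1 × N (aromatic): no H
  1 × N (charge +1): no H
  1 × S: 1 H
  Total hydrogens = 18.

18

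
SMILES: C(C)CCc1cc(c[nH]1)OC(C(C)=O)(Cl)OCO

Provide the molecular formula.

C12H18ClNO4

Heavy atoms from the SMILES: 12 C, 1 Cl, 1 N, 4 O.
Implicit hydrogens by atom environment:
  4 × C: 2 H each → 8
  3 × O: no H
  2 × C: 3 H each → 6
  2 × C (aromatic): 1 H each → 2
  2 × C (aromatic): no H
  2 × C: no H
  1 × Cl: no H
  1 × N (aromatic): 1 H
  1 × O: 1 H
  Total hydrogens = 18.
Molecular formula: C12H18ClNO4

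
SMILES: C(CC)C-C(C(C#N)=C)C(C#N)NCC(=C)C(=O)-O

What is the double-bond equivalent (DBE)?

7

Molecular formula from the SMILES: C14H19N3O2.
DoU = (2C + 2 + N − H − X)/2 = (2·14 + 2 + 3 − 19 − 0)/2 = 14/2 = 7.
(Structurally: 0 ring(s) + 7 π bond(s) = 7.)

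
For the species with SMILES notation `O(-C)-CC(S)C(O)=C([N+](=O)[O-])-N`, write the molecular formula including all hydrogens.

C5H10N2O4S

Heavy atoms from the SMILES: 5 C, 2 N, 4 O, 1 S.
Implicit hydrogens by atom environment:
  2 × C: no H
  2 × O: no H
  1 × C: 3 H
  1 × C: 2 H
  1 × C: 1 H
  1 × N: 2 H
  1 × N (charge +1): no H
  1 × O: 1 H
  1 × O (charge -1): no H
  1 × S: 1 H
  Total hydrogens = 10.
Molecular formula: C5H10N2O4S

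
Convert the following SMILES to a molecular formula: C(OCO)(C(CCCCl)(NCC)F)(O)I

C8H16ClFINO3

Heavy atoms from the SMILES: 8 C, 1 Cl, 1 F, 1 I, 1 N, 3 O.
Implicit hydrogens by atom environment:
  5 × C: 2 H each → 10
  2 × C: no H
  2 × O: 1 H each → 2
  1 × C: 3 H
  1 × Cl: no H
  1 × F: no H
  1 × I: no H
  1 × N: 1 H
  1 × O: no H
  Total hydrogens = 16.
Molecular formula: C8H16ClFINO3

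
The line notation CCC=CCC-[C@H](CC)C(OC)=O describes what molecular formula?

C11H20O2

Heavy atoms from the SMILES: 11 C, 2 O.
Implicit hydrogens by atom environment:
  4 × C: 2 H each → 8
  3 × C: 3 H each → 9
  3 × C: 1 H each → 3
  2 × O: no H
  1 × C: no H
  Total hydrogens = 20.
Molecular formula: C11H20O2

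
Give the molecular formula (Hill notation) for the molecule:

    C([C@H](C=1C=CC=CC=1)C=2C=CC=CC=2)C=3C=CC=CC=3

C20H18

Heavy atoms from the SMILES: 20 C.
Implicit hydrogens by atom environment:
  15 × C (aromatic): 1 H each → 15
  3 × C (aromatic): no H
  1 × C: 2 H
  1 × C: 1 H
  Total hydrogens = 18.
Molecular formula: C20H18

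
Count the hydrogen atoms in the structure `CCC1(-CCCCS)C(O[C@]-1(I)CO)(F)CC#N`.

Hydrogens are implicit in SMILES; fill each atom to its normal valence:
  7 × C: 2 H each → 14
  4 × C: no H
  1 × C: 3 H
  1 × F: no H
  1 × I: no H
  1 × N: no H
  1 × O: 1 H
  1 × O: no H
  1 × S: 1 H
  Total hydrogens = 19.

19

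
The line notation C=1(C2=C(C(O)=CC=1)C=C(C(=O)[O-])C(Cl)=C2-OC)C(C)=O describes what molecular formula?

Heavy atoms from the SMILES: 14 C, 1 Cl, 5 O.
Implicit hydrogens by atom environment:
  7 × C (aromatic): no H
  3 × C (aromatic): 1 H each → 3
  3 × O: no H
  2 × C: 3 H each → 6
  2 × C: no H
  1 × Cl: no H
  1 × O: 1 H
  1 × O (charge -1): no H
  Total hydrogens = 10.
Net charge -1.
Molecular formula: C14H10ClO5-

C14H10ClO5-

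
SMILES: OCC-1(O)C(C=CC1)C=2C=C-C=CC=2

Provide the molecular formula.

C12H14O2

Heavy atoms from the SMILES: 12 C, 2 O.
Implicit hydrogens by atom environment:
  5 × C (aromatic): 1 H each → 5
  3 × C: 1 H each → 3
  2 × C: 2 H each → 4
  2 × O: 1 H each → 2
  1 × C: no H
  1 × C (aromatic): no H
  Total hydrogens = 14.
Molecular formula: C12H14O2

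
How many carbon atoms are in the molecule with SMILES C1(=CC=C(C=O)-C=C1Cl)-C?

The symbol for carbon appears 8 times in the SMILES. (Cl is a single chlorine, not C + l.)

8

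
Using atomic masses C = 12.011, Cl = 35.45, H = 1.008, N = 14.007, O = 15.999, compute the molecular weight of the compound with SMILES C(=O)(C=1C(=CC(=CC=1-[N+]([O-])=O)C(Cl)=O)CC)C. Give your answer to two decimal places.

255.65

Molecular formula: C11H10ClNO4.
M = 11×12.011 + 1×35.45 + 10×1.008 + 1×14.007 + 4×15.999 = 255.65 g/mol.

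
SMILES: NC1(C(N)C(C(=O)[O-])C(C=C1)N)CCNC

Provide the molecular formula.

Heavy atoms from the SMILES: 10 C, 4 N, 2 O.
Implicit hydrogens by atom environment:
  5 × C: 1 H each → 5
  3 × N: 2 H each → 6
  2 × C: 2 H each → 4
  2 × C: no H
  1 × C: 3 H
  1 × N: 1 H
  1 × O: no H
  1 × O (charge -1): no H
  Total hydrogens = 19.
Net charge -1.
Molecular formula: C10H19N4O2-

C10H19N4O2-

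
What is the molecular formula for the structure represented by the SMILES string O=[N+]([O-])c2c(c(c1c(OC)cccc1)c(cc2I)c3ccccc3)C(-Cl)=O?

Heavy atoms from the SMILES: 20 C, 1 Cl, 1 I, 1 N, 4 O.
Implicit hydrogens by atom environment:
  10 × C (aromatic): 1 H each → 10
  8 × C (aromatic): no H
  3 × O: no H
  1 × C: 3 H
  1 × C: no H
  1 × Cl: no H
  1 × I: no H
  1 × N (charge +1): no H
  1 × O (charge -1): no H
  Total hydrogens = 13.
Molecular formula: C20H13ClINO4

C20H13ClINO4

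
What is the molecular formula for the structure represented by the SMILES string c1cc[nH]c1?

C4H5N

Heavy atoms from the SMILES: 4 C, 1 N.
Implicit hydrogens by atom environment:
  4 × C (aromatic): 1 H each → 4
  1 × N (aromatic): 1 H
  Total hydrogens = 5.
Molecular formula: C4H5N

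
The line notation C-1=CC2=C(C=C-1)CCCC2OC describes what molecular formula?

C11H14O

Heavy atoms from the SMILES: 11 C, 1 O.
Implicit hydrogens by atom environment:
  4 × C (aromatic): 1 H each → 4
  3 × C: 2 H each → 6
  2 × C (aromatic): no H
  1 × C: 3 H
  1 × C: 1 H
  1 × O: no H
  Total hydrogens = 14.
Molecular formula: C11H14O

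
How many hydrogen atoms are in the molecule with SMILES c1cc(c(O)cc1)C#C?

Hydrogens are implicit in SMILES; fill each atom to its normal valence:
  4 × C (aromatic): 1 H each → 4
  2 × C (aromatic): no H
  1 × C: 1 H
  1 × C: no H
  1 × O: 1 H
  Total hydrogens = 6.

6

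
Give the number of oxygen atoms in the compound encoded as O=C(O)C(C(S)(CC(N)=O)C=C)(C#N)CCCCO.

The symbol for oxygen appears 4 times in the SMILES.

4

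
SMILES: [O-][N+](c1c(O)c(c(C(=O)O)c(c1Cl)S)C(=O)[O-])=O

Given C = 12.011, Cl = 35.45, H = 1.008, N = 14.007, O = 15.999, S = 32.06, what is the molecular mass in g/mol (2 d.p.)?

292.62

Molecular formula: C8H3ClNO7S-.
M = 8×12.011 + 1×35.45 + 3×1.008 + 1×14.007 + 7×15.999 + 1×32.06 = 292.62 g/mol.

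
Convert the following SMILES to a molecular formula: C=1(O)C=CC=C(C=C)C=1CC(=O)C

C11H12O2

Heavy atoms from the SMILES: 11 C, 2 O.
Implicit hydrogens by atom environment:
  3 × C (aromatic): 1 H each → 3
  3 × C (aromatic): no H
  2 × C: 2 H each → 4
  1 × C: 3 H
  1 × C: 1 H
  1 × C: no H
  1 × O: 1 H
  1 × O: no H
  Total hydrogens = 12.
Molecular formula: C11H12O2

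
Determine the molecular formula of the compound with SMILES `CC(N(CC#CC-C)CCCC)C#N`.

Heavy atoms from the SMILES: 12 C, 2 N.
Implicit hydrogens by atom environment:
  5 × C: 2 H each → 10
  3 × C: 3 H each → 9
  3 × C: no H
  2 × N: no H
  1 × C: 1 H
  Total hydrogens = 20.
Molecular formula: C12H20N2

C12H20N2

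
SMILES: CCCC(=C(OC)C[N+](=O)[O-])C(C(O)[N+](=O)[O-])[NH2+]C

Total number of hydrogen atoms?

20

Hydrogens are implicit in SMILES; fill each atom to its normal valence:
  3 × C: 3 H each → 9
  3 × C: 2 H each → 6
  3 × O: no H
  2 × C: 1 H each → 2
  2 × C: no H
  2 × N (charge +1): no H
  2 × O (charge -1): no H
  1 × N (charge +1): 2 H
  1 × O: 1 H
  Total hydrogens = 20.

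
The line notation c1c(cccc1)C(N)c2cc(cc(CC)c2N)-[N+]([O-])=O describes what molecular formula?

Heavy atoms from the SMILES: 15 C, 3 N, 2 O.
Implicit hydrogens by atom environment:
  7 × C (aromatic): 1 H each → 7
  5 × C (aromatic): no H
  2 × N: 2 H each → 4
  1 × C: 3 H
  1 × C: 2 H
  1 × C: 1 H
  1 × N (charge +1): no H
  1 × O: no H
  1 × O (charge -1): no H
  Total hydrogens = 17.
Molecular formula: C15H17N3O2

C15H17N3O2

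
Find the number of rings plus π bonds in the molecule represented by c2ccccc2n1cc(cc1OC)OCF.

7

Molecular formula from the SMILES: C12H12FNO2.
DoU = (2C + 2 + N − H − X)/2 = (2·12 + 2 + 1 − 12 − 1)/2 = 14/2 = 7.
(Structurally: 2 ring(s) + 5 π bond(s) = 7.)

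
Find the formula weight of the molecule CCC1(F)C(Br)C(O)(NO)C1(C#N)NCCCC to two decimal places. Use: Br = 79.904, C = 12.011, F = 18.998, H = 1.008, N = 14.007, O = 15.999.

Molecular formula: C11H19BrFN3O2.
M = 1×79.904 + 11×12.011 + 1×18.998 + 19×1.008 + 3×14.007 + 2×15.999 = 324.19 g/mol.

324.19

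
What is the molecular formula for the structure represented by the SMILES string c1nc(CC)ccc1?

C7H9N

Heavy atoms from the SMILES: 7 C, 1 N.
Implicit hydrogens by atom environment:
  4 × C (aromatic): 1 H each → 4
  1 × C: 3 H
  1 × C: 2 H
  1 × C (aromatic): no H
  1 × N (aromatic): no H
  Total hydrogens = 9.
Molecular formula: C7H9N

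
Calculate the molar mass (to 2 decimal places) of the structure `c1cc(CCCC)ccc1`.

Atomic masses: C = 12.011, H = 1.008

134.22

Molecular formula: C10H14.
M = 10×12.011 + 14×1.008 = 134.22 g/mol.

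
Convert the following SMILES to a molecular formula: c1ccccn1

C5H5N

Heavy atoms from the SMILES: 5 C, 1 N.
Implicit hydrogens by atom environment:
  5 × C (aromatic): 1 H each → 5
  1 × N (aromatic): no H
  Total hydrogens = 5.
Molecular formula: C5H5N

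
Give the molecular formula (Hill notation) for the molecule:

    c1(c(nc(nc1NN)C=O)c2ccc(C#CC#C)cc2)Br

Heavy atoms from the SMILES: 1 Br, 15 C, 4 N, 1 O.
Implicit hydrogens by atom environment:
  6 × C (aromatic): no H
  4 × C (aromatic): 1 H each → 4
  3 × C: no H
  2 × C: 1 H each → 2
  2 × N (aromatic): no H
  1 × Br: no H
  1 × N: 2 H
  1 × N: 1 H
  1 × O: no H
  Total hydrogens = 9.
Molecular formula: C15H9BrN4O

C15H9BrN4O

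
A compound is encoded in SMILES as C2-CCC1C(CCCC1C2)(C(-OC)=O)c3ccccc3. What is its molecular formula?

Heavy atoms from the SMILES: 18 C, 2 O.
Implicit hydrogens by atom environment:
  7 × C: 2 H each → 14
  5 × C (aromatic): 1 H each → 5
  2 × C: 1 H each → 2
  2 × C: no H
  2 × O: no H
  1 × C: 3 H
  1 × C (aromatic): no H
  Total hydrogens = 24.
Molecular formula: C18H24O2

C18H24O2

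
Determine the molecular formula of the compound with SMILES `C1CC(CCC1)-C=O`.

C7H12O

Heavy atoms from the SMILES: 7 C, 1 O.
Implicit hydrogens by atom environment:
  5 × C: 2 H each → 10
  2 × C: 1 H each → 2
  1 × O: no H
  Total hydrogens = 12.
Molecular formula: C7H12O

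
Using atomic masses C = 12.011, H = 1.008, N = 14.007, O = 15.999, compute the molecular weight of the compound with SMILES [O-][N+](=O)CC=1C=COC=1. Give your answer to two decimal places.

Molecular formula: C5H5NO3.
M = 5×12.011 + 5×1.008 + 1×14.007 + 3×15.999 = 127.10 g/mol.

127.10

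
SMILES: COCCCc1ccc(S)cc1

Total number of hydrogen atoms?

Hydrogens are implicit in SMILES; fill each atom to its normal valence:
  4 × C (aromatic): 1 H each → 4
  3 × C: 2 H each → 6
  2 × C (aromatic): no H
  1 × C: 3 H
  1 × O: no H
  1 × S: 1 H
  Total hydrogens = 14.

14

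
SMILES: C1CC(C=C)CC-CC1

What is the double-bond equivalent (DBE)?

Molecular formula from the SMILES: C9H16.
DoU = (2C + 2 + N − H − X)/2 = (2·9 + 2 + 0 − 16 − 0)/2 = 4/2 = 2.
(Structurally: 1 ring(s) + 1 π bond(s) = 2.)

2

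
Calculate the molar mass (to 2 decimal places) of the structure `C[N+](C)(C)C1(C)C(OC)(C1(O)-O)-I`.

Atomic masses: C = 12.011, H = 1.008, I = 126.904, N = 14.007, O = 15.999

302.13

Molecular formula: C8H17INO3+.
M = 8×12.011 + 17×1.008 + 1×126.904 + 1×14.007 + 3×15.999 = 302.13 g/mol.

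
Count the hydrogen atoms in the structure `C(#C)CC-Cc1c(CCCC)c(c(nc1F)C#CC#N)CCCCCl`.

Hydrogens are implicit in SMILES; fill each atom to its normal valence:
  10 × C: 2 H each → 20
  5 × C (aromatic): no H
  4 × C: no H
  1 × C: 3 H
  1 × C: 1 H
  1 × Cl: no H
  1 × F: no H
  1 × N (aromatic): no H
  1 × N: no H
  Total hydrogens = 24.

24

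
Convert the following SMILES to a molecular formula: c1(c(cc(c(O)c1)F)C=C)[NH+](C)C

Heavy atoms from the SMILES: 10 C, 1 F, 1 N, 1 O.
Implicit hydrogens by atom environment:
  4 × C (aromatic): no H
  2 × C: 3 H each → 6
  2 × C (aromatic): 1 H each → 2
  1 × C: 2 H
  1 × C: 1 H
  1 × F: no H
  1 × N (charge +1): 1 H
  1 × O: 1 H
  Total hydrogens = 13.
Net charge +1.
Molecular formula: C10H13FNO+

C10H13FNO+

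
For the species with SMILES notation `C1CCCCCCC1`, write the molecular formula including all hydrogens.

Heavy atoms from the SMILES: 8 C.
Implicit hydrogens by atom environment:
  8 × C: 2 H each → 16
  Total hydrogens = 16.
Molecular formula: C8H16

C8H16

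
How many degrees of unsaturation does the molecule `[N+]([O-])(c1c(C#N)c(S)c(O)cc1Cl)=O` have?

7

Molecular formula from the SMILES: C7H3ClN2O3S.
DoU = (2C + 2 + N − H − X)/2 = (2·7 + 2 + 2 − 3 − 1)/2 = 14/2 = 7.
(Structurally: 1 ring(s) + 6 π bond(s) = 7.)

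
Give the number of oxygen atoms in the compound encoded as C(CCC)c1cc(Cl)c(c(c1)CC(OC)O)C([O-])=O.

The symbol for oxygen appears 4 times in the SMILES.

4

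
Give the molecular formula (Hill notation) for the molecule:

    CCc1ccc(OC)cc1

Heavy atoms from the SMILES: 9 C, 1 O.
Implicit hydrogens by atom environment:
  4 × C (aromatic): 1 H each → 4
  2 × C: 3 H each → 6
  2 × C (aromatic): no H
  1 × C: 2 H
  1 × O: no H
  Total hydrogens = 12.
Molecular formula: C9H12O

C9H12O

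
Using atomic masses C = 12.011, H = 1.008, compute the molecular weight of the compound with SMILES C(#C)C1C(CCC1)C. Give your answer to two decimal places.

108.18

Molecular formula: C8H12.
M = 8×12.011 + 12×1.008 = 108.18 g/mol.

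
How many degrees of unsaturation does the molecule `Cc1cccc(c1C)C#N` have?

Molecular formula from the SMILES: C9H9N.
DoU = (2C + 2 + N − H − X)/2 = (2·9 + 2 + 1 − 9 − 0)/2 = 12/2 = 6.
(Structurally: 1 ring(s) + 5 π bond(s) = 6.)

6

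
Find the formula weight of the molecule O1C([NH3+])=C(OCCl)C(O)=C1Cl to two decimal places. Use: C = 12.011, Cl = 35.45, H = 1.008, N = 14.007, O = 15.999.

199.01

Molecular formula: C5H6Cl2NO3+.
M = 5×12.011 + 2×35.45 + 6×1.008 + 1×14.007 + 3×15.999 = 199.01 g/mol.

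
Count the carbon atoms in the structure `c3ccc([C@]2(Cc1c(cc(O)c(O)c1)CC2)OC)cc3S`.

The symbol for carbon appears 17 times in the SMILES. Lowercase c denotes aromatic carbon and counts toward C.

17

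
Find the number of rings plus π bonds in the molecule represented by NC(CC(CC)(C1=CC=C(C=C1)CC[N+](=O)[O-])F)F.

5

Molecular formula from the SMILES: C13H18F2N2O2.
DoU = (2C + 2 + N − H − X)/2 = (2·13 + 2 + 2 − 18 − 2)/2 = 10/2 = 5.
(Structurally: 1 ring(s) + 4 π bond(s) = 5.)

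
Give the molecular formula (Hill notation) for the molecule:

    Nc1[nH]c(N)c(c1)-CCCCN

Heavy atoms from the SMILES: 8 C, 4 N.
Implicit hydrogens by atom environment:
  4 × C: 2 H each → 8
  3 × C (aromatic): no H
  3 × N: 2 H each → 6
  1 × C (aromatic): 1 H
  1 × N (aromatic): 1 H
  Total hydrogens = 16.
Molecular formula: C8H16N4

C8H16N4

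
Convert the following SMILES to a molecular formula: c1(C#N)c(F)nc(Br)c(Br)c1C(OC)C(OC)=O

C10H7Br2FN2O3

Heavy atoms from the SMILES: 2 Br, 10 C, 1 F, 2 N, 3 O.
Implicit hydrogens by atom environment:
  5 × C (aromatic): no H
  3 × O: no H
  2 × Br: no H
  2 × C: 3 H each → 6
  2 × C: no H
  1 × C: 1 H
  1 × F: no H
  1 × N (aromatic): no H
  1 × N: no H
  Total hydrogens = 7.
Molecular formula: C10H7Br2FN2O3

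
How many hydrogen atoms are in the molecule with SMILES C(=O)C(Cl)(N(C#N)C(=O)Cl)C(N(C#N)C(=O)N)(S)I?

Hydrogens are implicit in SMILES; fill each atom to its normal valence:
  6 × C: no H
  4 × N: no H
  3 × O: no H
  2 × Cl: no H
  1 × C: 1 H
  1 × I: no H
  1 × N: 2 H
  1 × S: 1 H
  Total hydrogens = 4.

4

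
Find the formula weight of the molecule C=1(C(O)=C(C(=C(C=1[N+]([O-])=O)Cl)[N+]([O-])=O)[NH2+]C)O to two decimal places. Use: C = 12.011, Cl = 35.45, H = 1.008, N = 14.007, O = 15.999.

Molecular formula: C7H7ClN3O6+.
M = 7×12.011 + 1×35.45 + 7×1.008 + 3×14.007 + 6×15.999 = 264.60 g/mol.

264.60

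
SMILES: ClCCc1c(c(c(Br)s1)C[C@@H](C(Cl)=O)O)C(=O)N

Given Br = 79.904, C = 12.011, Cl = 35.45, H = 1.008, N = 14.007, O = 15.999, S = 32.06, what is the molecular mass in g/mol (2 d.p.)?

Molecular formula: C10H10BrCl2NO3S.
M = 1×79.904 + 10×12.011 + 2×35.45 + 10×1.008 + 1×14.007 + 3×15.999 + 1×32.06 = 375.06 g/mol.

375.06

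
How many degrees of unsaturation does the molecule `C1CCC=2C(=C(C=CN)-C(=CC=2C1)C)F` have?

6

Molecular formula from the SMILES: C13H16FN.
DoU = (2C + 2 + N − H − X)/2 = (2·13 + 2 + 1 − 16 − 1)/2 = 12/2 = 6.
(Structurally: 2 ring(s) + 4 π bond(s) = 6.)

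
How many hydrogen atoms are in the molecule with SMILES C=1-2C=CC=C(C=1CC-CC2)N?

13

Hydrogens are implicit in SMILES; fill each atom to its normal valence:
  4 × C: 2 H each → 8
  3 × C (aromatic): 1 H each → 3
  3 × C (aromatic): no H
  1 × N: 2 H
  Total hydrogens = 13.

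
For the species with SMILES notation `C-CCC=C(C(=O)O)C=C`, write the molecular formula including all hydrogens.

C8H12O2

Heavy atoms from the SMILES: 8 C, 2 O.
Implicit hydrogens by atom environment:
  3 × C: 2 H each → 6
  2 × C: 1 H each → 2
  2 × C: no H
  1 × C: 3 H
  1 × O: 1 H
  1 × O: no H
  Total hydrogens = 12.
Molecular formula: C8H12O2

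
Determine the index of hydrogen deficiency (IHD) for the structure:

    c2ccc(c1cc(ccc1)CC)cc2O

8

Molecular formula from the SMILES: C14H14O.
DoU = (2C + 2 + N − H − X)/2 = (2·14 + 2 + 0 − 14 − 0)/2 = 16/2 = 8.
(Structurally: 2 ring(s) + 6 π bond(s) = 8.)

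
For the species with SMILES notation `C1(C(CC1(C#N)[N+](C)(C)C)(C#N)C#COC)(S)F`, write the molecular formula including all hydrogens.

C12H15FN3OS+

Heavy atoms from the SMILES: 12 C, 1 F, 3 N, 1 O, 1 S.
Implicit hydrogens by atom environment:
  7 × C: no H
  4 × C: 3 H each → 12
  2 × N: no H
  1 × C: 2 H
  1 × F: no H
  1 × N (charge +1): no H
  1 × O: no H
  1 × S: 1 H
  Total hydrogens = 15.
Net charge +1.
Molecular formula: C12H15FN3OS+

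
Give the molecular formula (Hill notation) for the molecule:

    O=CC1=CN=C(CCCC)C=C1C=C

C12H15NO

Heavy atoms from the SMILES: 12 C, 1 N, 1 O.
Implicit hydrogens by atom environment:
  4 × C: 2 H each → 8
  3 × C (aromatic): no H
  2 × C (aromatic): 1 H each → 2
  2 × C: 1 H each → 2
  1 × C: 3 H
  1 × N (aromatic): no H
  1 × O: no H
  Total hydrogens = 15.
Molecular formula: C12H15NO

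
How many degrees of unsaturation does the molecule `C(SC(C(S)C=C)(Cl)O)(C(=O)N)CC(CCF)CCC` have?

Molecular formula from the SMILES: C13H23ClFNO2S2.
DoU = (2C + 2 + N − H − X)/2 = (2·13 + 2 + 1 − 23 − 2)/2 = 4/2 = 2.
(Structurally: 0 ring(s) + 2 π bond(s) = 2.)

2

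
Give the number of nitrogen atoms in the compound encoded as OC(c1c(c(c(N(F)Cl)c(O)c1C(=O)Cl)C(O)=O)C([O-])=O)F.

1

The symbol for nitrogen appears 1 time in the SMILES.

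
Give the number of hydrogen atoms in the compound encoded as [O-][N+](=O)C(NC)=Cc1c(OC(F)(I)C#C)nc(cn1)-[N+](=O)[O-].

7

Hydrogens are implicit in SMILES; fill each atom to its normal valence:
  3 × C (aromatic): no H
  3 × C: no H
  3 × O: no H
  2 × C: 1 H each → 2
  2 × N (aromatic): no H
  2 × N (charge +1): no H
  2 × O (charge -1): no H
  1 × C: 3 H
  1 × C (aromatic): 1 H
  1 × F: no H
  1 × I: no H
  1 × N: 1 H
  Total hydrogens = 7.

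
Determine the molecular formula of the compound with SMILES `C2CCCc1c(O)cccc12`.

Heavy atoms from the SMILES: 10 C, 1 O.
Implicit hydrogens by atom environment:
  4 × C: 2 H each → 8
  3 × C (aromatic): 1 H each → 3
  3 × C (aromatic): no H
  1 × O: 1 H
  Total hydrogens = 12.
Molecular formula: C10H12O

C10H12O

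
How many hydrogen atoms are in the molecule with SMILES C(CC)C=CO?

10

Hydrogens are implicit in SMILES; fill each atom to its normal valence:
  2 × C: 2 H each → 4
  2 × C: 1 H each → 2
  1 × C: 3 H
  1 × O: 1 H
  Total hydrogens = 10.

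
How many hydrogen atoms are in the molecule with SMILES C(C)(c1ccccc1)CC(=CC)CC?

Hydrogens are implicit in SMILES; fill each atom to its normal valence:
  5 × C (aromatic): 1 H each → 5
  3 × C: 3 H each → 9
  2 × C: 2 H each → 4
  2 × C: 1 H each → 2
  1 × C: no H
  1 × C (aromatic): no H
  Total hydrogens = 20.

20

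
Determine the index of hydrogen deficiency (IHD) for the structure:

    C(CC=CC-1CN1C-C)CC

2

Molecular formula from the SMILES: C10H19N.
DoU = (2C + 2 + N − H − X)/2 = (2·10 + 2 + 1 − 19 − 0)/2 = 4/2 = 2.
(Structurally: 1 ring(s) + 1 π bond(s) = 2.)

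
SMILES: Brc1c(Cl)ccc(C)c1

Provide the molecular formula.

Heavy atoms from the SMILES: 1 Br, 7 C, 1 Cl.
Implicit hydrogens by atom environment:
  3 × C (aromatic): 1 H each → 3
  3 × C (aromatic): no H
  1 × Br: no H
  1 × C: 3 H
  1 × Cl: no H
  Total hydrogens = 6.
Molecular formula: C7H6BrCl

C7H6BrCl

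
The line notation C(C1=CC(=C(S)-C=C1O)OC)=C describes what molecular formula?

Heavy atoms from the SMILES: 9 C, 2 O, 1 S.
Implicit hydrogens by atom environment:
  4 × C (aromatic): no H
  2 × C (aromatic): 1 H each → 2
  1 × C: 3 H
  1 × C: 2 H
  1 × C: 1 H
  1 × O: 1 H
  1 × O: no H
  1 × S: 1 H
  Total hydrogens = 10.
Molecular formula: C9H10O2S

C9H10O2S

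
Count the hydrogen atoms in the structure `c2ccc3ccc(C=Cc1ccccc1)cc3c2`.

Hydrogens are implicit in SMILES; fill each atom to its normal valence:
  12 × C (aromatic): 1 H each → 12
  4 × C (aromatic): no H
  2 × C: 1 H each → 2
  Total hydrogens = 14.

14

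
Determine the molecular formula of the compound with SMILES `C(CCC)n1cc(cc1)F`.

C8H12FN

Heavy atoms from the SMILES: 8 C, 1 F, 1 N.
Implicit hydrogens by atom environment:
  3 × C: 2 H each → 6
  3 × C (aromatic): 1 H each → 3
  1 × C: 3 H
  1 × C (aromatic): no H
  1 × F: no H
  1 × N (aromatic): no H
  Total hydrogens = 12.
Molecular formula: C8H12FN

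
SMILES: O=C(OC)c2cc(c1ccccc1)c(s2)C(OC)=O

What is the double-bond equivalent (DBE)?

9

Molecular formula from the SMILES: C14H12O4S.
DoU = (2C + 2 + N − H − X)/2 = (2·14 + 2 + 0 − 12 − 0)/2 = 18/2 = 9.
(Structurally: 2 ring(s) + 7 π bond(s) = 9.)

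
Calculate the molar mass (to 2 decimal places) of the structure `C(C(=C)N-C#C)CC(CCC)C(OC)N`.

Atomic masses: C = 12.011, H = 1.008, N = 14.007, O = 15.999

Molecular formula: C12H22N2O.
M = 12×12.011 + 22×1.008 + 2×14.007 + 1×15.999 = 210.32 g/mol.

210.32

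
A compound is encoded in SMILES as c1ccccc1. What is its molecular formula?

Heavy atoms from the SMILES: 6 C.
Implicit hydrogens by atom environment:
  6 × C (aromatic): 1 H each → 6
  Total hydrogens = 6.
Molecular formula: C6H6

C6H6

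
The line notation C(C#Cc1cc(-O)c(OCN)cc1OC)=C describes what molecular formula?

C12H13NO3

Heavy atoms from the SMILES: 12 C, 1 N, 3 O.
Implicit hydrogens by atom environment:
  4 × C (aromatic): no H
  2 × C: 2 H each → 4
  2 × C (aromatic): 1 H each → 2
  2 × C: no H
  2 × O: no H
  1 × C: 3 H
  1 × C: 1 H
  1 × N: 2 H
  1 × O: 1 H
  Total hydrogens = 13.
Molecular formula: C12H13NO3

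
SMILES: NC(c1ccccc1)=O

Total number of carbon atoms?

7

The symbol for carbon appears 7 times in the SMILES. Lowercase c denotes aromatic carbon and counts toward C.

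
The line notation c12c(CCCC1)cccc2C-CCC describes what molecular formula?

C14H20

Heavy atoms from the SMILES: 14 C.
Implicit hydrogens by atom environment:
  7 × C: 2 H each → 14
  3 × C (aromatic): 1 H each → 3
  3 × C (aromatic): no H
  1 × C: 3 H
  Total hydrogens = 20.
Molecular formula: C14H20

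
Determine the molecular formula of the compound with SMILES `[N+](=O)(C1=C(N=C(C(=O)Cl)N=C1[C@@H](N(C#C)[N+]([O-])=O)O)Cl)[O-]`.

C8H3Cl2N5O6

Heavy atoms from the SMILES: 8 C, 2 Cl, 5 N, 6 O.
Implicit hydrogens by atom environment:
  4 × C (aromatic): no H
  3 × O: no H
  2 × C: 1 H each → 2
  2 × C: no H
  2 × Cl: no H
  2 × N (aromatic): no H
  2 × N (charge +1): no H
  2 × O (charge -1): no H
  1 × N: no H
  1 × O: 1 H
  Total hydrogens = 3.
Molecular formula: C8H3Cl2N5O6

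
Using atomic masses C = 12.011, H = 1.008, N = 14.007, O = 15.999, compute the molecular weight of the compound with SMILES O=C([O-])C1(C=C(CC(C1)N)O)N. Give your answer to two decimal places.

171.18

Molecular formula: C7H11N2O3-.
M = 7×12.011 + 11×1.008 + 2×14.007 + 3×15.999 = 171.18 g/mol.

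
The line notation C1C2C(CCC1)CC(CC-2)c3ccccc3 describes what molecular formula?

Heavy atoms from the SMILES: 16 C.
Implicit hydrogens by atom environment:
  7 × C: 2 H each → 14
  5 × C (aromatic): 1 H each → 5
  3 × C: 1 H each → 3
  1 × C (aromatic): no H
  Total hydrogens = 22.
Molecular formula: C16H22

C16H22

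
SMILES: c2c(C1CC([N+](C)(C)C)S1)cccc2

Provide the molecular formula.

Heavy atoms from the SMILES: 12 C, 1 N, 1 S.
Implicit hydrogens by atom environment:
  5 × C (aromatic): 1 H each → 5
  3 × C: 3 H each → 9
  2 × C: 1 H each → 2
  1 × C: 2 H
  1 × C (aromatic): no H
  1 × N (charge +1): no H
  1 × S: no H
  Total hydrogens = 18.
Net charge +1.
Molecular formula: C12H18NS+

C12H18NS+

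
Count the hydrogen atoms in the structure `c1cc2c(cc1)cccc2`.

8

Hydrogens are implicit in SMILES; fill each atom to its normal valence:
  8 × C (aromatic): 1 H each → 8
  2 × C (aromatic): no H
  Total hydrogens = 8.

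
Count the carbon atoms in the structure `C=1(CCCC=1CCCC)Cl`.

9

The symbol for carbon appears 9 times in the SMILES. (Cl is a single chlorine, not C + l.)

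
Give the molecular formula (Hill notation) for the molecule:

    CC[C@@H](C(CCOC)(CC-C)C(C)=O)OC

Heavy atoms from the SMILES: 13 C, 3 O.
Implicit hydrogens by atom environment:
  5 × C: 3 H each → 15
  5 × C: 2 H each → 10
  3 × O: no H
  2 × C: no H
  1 × C: 1 H
  Total hydrogens = 26.
Molecular formula: C13H26O3

C13H26O3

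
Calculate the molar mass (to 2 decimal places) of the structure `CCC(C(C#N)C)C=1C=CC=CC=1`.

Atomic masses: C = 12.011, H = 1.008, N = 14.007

Molecular formula: C12H15N.
M = 12×12.011 + 15×1.008 + 1×14.007 = 173.26 g/mol.

173.26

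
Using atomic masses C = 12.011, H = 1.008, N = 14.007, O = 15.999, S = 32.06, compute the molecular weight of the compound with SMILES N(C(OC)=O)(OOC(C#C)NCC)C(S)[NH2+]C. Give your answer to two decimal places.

264.32

Molecular formula: C9H18N3O4S+.
M = 9×12.011 + 18×1.008 + 3×14.007 + 4×15.999 + 1×32.06 = 264.32 g/mol.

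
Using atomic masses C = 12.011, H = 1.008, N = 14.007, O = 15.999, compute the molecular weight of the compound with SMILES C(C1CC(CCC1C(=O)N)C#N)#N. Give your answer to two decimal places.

177.21

Molecular formula: C9H11N3O.
M = 9×12.011 + 11×1.008 + 3×14.007 + 1×15.999 = 177.21 g/mol.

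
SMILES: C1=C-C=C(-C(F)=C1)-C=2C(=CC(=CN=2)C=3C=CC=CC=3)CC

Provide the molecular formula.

Heavy atoms from the SMILES: 19 C, 1 F, 1 N.
Implicit hydrogens by atom environment:
  11 × C (aromatic): 1 H each → 11
  6 × C (aromatic): no H
  1 × C: 3 H
  1 × C: 2 H
  1 × F: no H
  1 × N (aromatic): no H
  Total hydrogens = 16.
Molecular formula: C19H16FN

C19H16FN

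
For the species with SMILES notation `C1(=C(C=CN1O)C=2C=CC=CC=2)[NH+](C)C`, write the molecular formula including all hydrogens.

C12H15N2O+

Heavy atoms from the SMILES: 12 C, 2 N, 1 O.
Implicit hydrogens by atom environment:
  7 × C (aromatic): 1 H each → 7
  3 × C (aromatic): no H
  2 × C: 3 H each → 6
  1 × N (charge +1): 1 H
  1 × N (aromatic): no H
  1 × O: 1 H
  Total hydrogens = 15.
Net charge +1.
Molecular formula: C12H15N2O+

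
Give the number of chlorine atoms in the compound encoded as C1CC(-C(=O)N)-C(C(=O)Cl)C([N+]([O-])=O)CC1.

1

The symbol for chlorine appears 1 time in the SMILES.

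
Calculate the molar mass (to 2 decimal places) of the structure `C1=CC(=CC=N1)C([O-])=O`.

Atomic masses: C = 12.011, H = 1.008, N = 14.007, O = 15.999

Molecular formula: C6H4NO2-.
M = 6×12.011 + 4×1.008 + 1×14.007 + 2×15.999 = 122.10 g/mol.

122.10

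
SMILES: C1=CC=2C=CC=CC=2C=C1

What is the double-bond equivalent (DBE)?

7

Molecular formula from the SMILES: C10H8.
DoU = (2C + 2 + N − H − X)/2 = (2·10 + 2 + 0 − 8 − 0)/2 = 14/2 = 7.
(Structurally: 2 ring(s) + 5 π bond(s) = 7.)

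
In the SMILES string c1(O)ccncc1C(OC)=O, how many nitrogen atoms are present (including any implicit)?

The symbol for nitrogen appears 1 time in the SMILES.

1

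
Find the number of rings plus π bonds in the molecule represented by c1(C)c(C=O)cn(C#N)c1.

6

Molecular formula from the SMILES: C7H6N2O.
DoU = (2C + 2 + N − H − X)/2 = (2·7 + 2 + 2 − 6 − 0)/2 = 12/2 = 6.
(Structurally: 1 ring(s) + 5 π bond(s) = 6.)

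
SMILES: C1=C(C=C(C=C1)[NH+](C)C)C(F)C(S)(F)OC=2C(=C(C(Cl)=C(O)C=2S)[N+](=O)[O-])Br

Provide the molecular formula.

C16H15BrClF2N2O4S2+

Heavy atoms from the SMILES: 1 Br, 16 C, 1 Cl, 2 F, 2 N, 4 O, 2 S.
Implicit hydrogens by atom environment:
  8 × C (aromatic): no H
  4 × C (aromatic): 1 H each → 4
  2 × C: 3 H each → 6
  2 × F: no H
  2 × O: no H
  2 × S: 1 H each → 2
  1 × Br: no H
  1 × C: 1 H
  1 × C: no H
  1 × Cl: no H
  1 × N (charge +1): 1 H
  1 × N (charge +1): no H
  1 × O: 1 H
  1 × O (charge -1): no H
  Total hydrogens = 15.
Net charge +1.
Molecular formula: C16H15BrClF2N2O4S2+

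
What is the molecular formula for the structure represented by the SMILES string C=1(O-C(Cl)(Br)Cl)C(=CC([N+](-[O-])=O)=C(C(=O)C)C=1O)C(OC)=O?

C11H8BrCl2NO7

Heavy atoms from the SMILES: 1 Br, 11 C, 2 Cl, 1 N, 7 O.
Implicit hydrogens by atom environment:
  5 × C (aromatic): no H
  5 × O: no H
  3 × C: no H
  2 × C: 3 H each → 6
  2 × Cl: no H
  1 × Br: no H
  1 × C (aromatic): 1 H
  1 × N (charge +1): no H
  1 × O: 1 H
  1 × O (charge -1): no H
  Total hydrogens = 8.
Molecular formula: C11H8BrCl2NO7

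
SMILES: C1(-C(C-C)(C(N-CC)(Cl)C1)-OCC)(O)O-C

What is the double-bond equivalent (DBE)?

Molecular formula from the SMILES: C11H22ClNO3.
DoU = (2C + 2 + N − H − X)/2 = (2·11 + 2 + 1 − 22 − 1)/2 = 2/2 = 1.
(Structurally: 1 ring(s) + 0 π bond(s) = 1.)

1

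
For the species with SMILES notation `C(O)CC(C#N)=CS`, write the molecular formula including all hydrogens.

C5H7NOS

Heavy atoms from the SMILES: 5 C, 1 N, 1 O, 1 S.
Implicit hydrogens by atom environment:
  2 × C: 2 H each → 4
  2 × C: no H
  1 × C: 1 H
  1 × N: no H
  1 × O: 1 H
  1 × S: 1 H
  Total hydrogens = 7.
Molecular formula: C5H7NOS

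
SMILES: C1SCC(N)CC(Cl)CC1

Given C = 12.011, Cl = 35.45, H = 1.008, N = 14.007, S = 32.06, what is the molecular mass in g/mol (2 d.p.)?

179.71

Molecular formula: C7H14ClNS.
M = 7×12.011 + 1×35.45 + 14×1.008 + 1×14.007 + 1×32.06 = 179.71 g/mol.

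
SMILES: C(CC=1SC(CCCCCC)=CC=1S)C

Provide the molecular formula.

Heavy atoms from the SMILES: 13 C, 2 S.
Implicit hydrogens by atom environment:
  7 × C: 2 H each → 14
  3 × C (aromatic): no H
  2 × C: 3 H each → 6
  1 × C (aromatic): 1 H
  1 × S: 1 H
  1 × S (aromatic): no H
  Total hydrogens = 22.
Molecular formula: C13H22S2

C13H22S2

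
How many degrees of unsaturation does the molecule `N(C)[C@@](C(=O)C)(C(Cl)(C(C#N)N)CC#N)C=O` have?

Molecular formula from the SMILES: C10H13ClN4O2.
DoU = (2C + 2 + N − H − X)/2 = (2·10 + 2 + 4 − 13 − 1)/2 = 12/2 = 6.
(Structurally: 0 ring(s) + 6 π bond(s) = 6.)

6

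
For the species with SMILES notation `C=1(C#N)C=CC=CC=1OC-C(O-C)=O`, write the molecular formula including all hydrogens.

C10H9NO3

Heavy atoms from the SMILES: 10 C, 1 N, 3 O.
Implicit hydrogens by atom environment:
  4 × C (aromatic): 1 H each → 4
  3 × O: no H
  2 × C (aromatic): no H
  2 × C: no H
  1 × C: 3 H
  1 × C: 2 H
  1 × N: no H
  Total hydrogens = 9.
Molecular formula: C10H9NO3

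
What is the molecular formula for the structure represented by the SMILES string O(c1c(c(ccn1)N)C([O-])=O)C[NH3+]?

Heavy atoms from the SMILES: 7 C, 3 N, 3 O.
Implicit hydrogens by atom environment:
  3 × C (aromatic): no H
  2 × C (aromatic): 1 H each → 2
  2 × O: no H
  1 × C: 2 H
  1 × C: no H
  1 × N (charge +1): 3 H
  1 × N: 2 H
  1 × N (aromatic): no H
  1 × O (charge -1): no H
  Total hydrogens = 9.
Molecular formula: C7H9N3O3

C7H9N3O3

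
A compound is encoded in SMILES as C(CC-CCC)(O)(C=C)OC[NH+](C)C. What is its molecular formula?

C11H24NO2+

Heavy atoms from the SMILES: 11 C, 1 N, 2 O.
Implicit hydrogens by atom environment:
  6 × C: 2 H each → 12
  3 × C: 3 H each → 9
  1 × C: 1 H
  1 × C: no H
  1 × N (charge +1): 1 H
  1 × O: 1 H
  1 × O: no H
  Total hydrogens = 24.
Net charge +1.
Molecular formula: C11H24NO2+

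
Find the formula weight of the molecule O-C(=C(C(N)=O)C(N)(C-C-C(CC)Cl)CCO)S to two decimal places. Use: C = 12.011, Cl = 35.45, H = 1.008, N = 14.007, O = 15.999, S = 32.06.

Molecular formula: C11H21ClN2O3S.
M = 11×12.011 + 1×35.45 + 21×1.008 + 2×14.007 + 3×15.999 + 1×32.06 = 296.81 g/mol.

296.81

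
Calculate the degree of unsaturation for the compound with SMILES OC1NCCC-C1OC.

Molecular formula from the SMILES: C6H13NO2.
DoU = (2C + 2 + N − H − X)/2 = (2·6 + 2 + 1 − 13 − 0)/2 = 2/2 = 1.
(Structurally: 1 ring(s) + 0 π bond(s) = 1.)

1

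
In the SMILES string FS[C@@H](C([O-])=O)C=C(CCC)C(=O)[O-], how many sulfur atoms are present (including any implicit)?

The symbol for sulfur appears 1 time in the SMILES.

1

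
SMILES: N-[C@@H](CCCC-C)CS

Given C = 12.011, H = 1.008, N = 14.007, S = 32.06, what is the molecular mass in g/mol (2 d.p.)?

Molecular formula: C7H17NS.
M = 7×12.011 + 17×1.008 + 1×14.007 + 1×32.06 = 147.28 g/mol.

147.28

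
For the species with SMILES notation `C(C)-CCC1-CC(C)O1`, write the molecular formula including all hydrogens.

C8H16O

Heavy atoms from the SMILES: 8 C, 1 O.
Implicit hydrogens by atom environment:
  4 × C: 2 H each → 8
  2 × C: 3 H each → 6
  2 × C: 1 H each → 2
  1 × O: no H
  Total hydrogens = 16.
Molecular formula: C8H16O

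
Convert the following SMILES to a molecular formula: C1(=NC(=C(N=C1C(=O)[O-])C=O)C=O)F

Heavy atoms from the SMILES: 7 C, 1 F, 2 N, 4 O.
Implicit hydrogens by atom environment:
  4 × C (aromatic): no H
  3 × O: no H
  2 × C: 1 H each → 2
  2 × N (aromatic): no H
  1 × C: no H
  1 × F: no H
  1 × O (charge -1): no H
  Total hydrogens = 2.
Net charge -1.
Molecular formula: C7H2FN2O4-

C7H2FN2O4-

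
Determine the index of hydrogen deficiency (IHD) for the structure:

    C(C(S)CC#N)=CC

3

Molecular formula from the SMILES: C6H9NS.
DoU = (2C + 2 + N − H − X)/2 = (2·6 + 2 + 1 − 9 − 0)/2 = 6/2 = 3.
(Structurally: 0 ring(s) + 3 π bond(s) = 3.)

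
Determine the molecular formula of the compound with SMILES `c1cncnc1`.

C4H4N2

Heavy atoms from the SMILES: 4 C, 2 N.
Implicit hydrogens by atom environment:
  4 × C (aromatic): 1 H each → 4
  2 × N (aromatic): no H
  Total hydrogens = 4.
Molecular formula: C4H4N2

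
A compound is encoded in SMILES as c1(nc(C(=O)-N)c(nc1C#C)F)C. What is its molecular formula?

Heavy atoms from the SMILES: 8 C, 1 F, 3 N, 1 O.
Implicit hydrogens by atom environment:
  4 × C (aromatic): no H
  2 × C: no H
  2 × N (aromatic): no H
  1 × C: 3 H
  1 × C: 1 H
  1 × F: no H
  1 × N: 2 H
  1 × O: no H
  Total hydrogens = 6.
Molecular formula: C8H6FN3O

C8H6FN3O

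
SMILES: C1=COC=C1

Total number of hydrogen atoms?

Hydrogens are implicit in SMILES; fill each atom to its normal valence:
  4 × C (aromatic): 1 H each → 4
  1 × O (aromatic): no H
  Total hydrogens = 4.

4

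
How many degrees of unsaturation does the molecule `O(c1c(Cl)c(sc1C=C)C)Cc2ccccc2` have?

Molecular formula from the SMILES: C14H13ClOS.
DoU = (2C + 2 + N − H − X)/2 = (2·14 + 2 + 0 − 13 − 1)/2 = 16/2 = 8.
(Structurally: 2 ring(s) + 6 π bond(s) = 8.)

8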